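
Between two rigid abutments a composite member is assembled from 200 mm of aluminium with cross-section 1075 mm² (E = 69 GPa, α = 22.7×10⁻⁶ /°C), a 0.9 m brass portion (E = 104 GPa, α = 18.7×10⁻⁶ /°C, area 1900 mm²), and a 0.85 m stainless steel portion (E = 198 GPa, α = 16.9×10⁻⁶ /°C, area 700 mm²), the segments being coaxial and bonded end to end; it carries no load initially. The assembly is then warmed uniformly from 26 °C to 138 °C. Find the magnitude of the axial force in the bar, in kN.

P ≈ 299 kN (compressive)

If the supports were absent, the total length change would be Σ αᵢΔT Lᵢ = 22.7×10⁻⁶×112×200 + 18.7×10⁻⁶×112×900 + 16.9×10⁻⁶×112×850 = 4.002 mm.
The walls prevent any net length change, so an axial force P (same in every segment) develops. Compatibility: P · Σ Lᵢ/(AᵢEᵢ) = δ_free.
Σ Lᵢ/(AᵢEᵢ) = 200/(1075×69×10³) + 900/(1900×104×10³) + 850/(700×198×10³) = 1.338×10⁻⁵ mm/N.
P = 4.002 / 1.338×10⁻⁵ = 299000 N = 299 kN, compressive.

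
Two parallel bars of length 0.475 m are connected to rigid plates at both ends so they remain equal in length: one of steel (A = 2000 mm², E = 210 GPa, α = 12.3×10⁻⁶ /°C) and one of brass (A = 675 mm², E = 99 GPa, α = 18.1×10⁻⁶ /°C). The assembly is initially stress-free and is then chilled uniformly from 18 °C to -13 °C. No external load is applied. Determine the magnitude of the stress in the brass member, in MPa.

The brass has the larger α, so on cooling it would change length more than the steel if both were free. The rigid plates force a common final length, so the brass is put into tension and the steel into compression, with equal and opposite forces P (no external load).
Compatibility of the two members (thermal + elastic change equal): (α₁ − α₂)ΔT = P·[1/(A₁E₁) + 1/(A₂E₂)].
|α₁ − α₂|·ΔT = 5.8×10⁻⁶ × 31 = 0.0001798.
1/(A₁E₁) + 1/(A₂E₂) = 1/(2000×210×10³) + 1/(675×99×10³) = 1.735×10⁻⁸ N⁻¹.
P = 0.0001798 / 1.735×10⁻⁸ = 10370 N = 10.37 kN.
σ_{brass} = P/A₂ = 10370/675 = 15.36 MPa, tensile.

σ ≈ 15.4 MPa (tensile)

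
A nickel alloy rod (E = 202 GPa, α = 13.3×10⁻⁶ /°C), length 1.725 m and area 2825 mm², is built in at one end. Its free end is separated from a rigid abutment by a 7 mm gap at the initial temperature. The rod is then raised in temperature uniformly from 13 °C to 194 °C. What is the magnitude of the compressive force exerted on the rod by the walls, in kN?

P ≈ 0 kN

If the wall were absent the rod would grow by αΔT L = 13.3×10⁻⁶ × 181 × 1725 = 4.153 mm.
This is smaller than the 7 mm clearance, so the rod expands freely without reaching the stop — the stress is zero.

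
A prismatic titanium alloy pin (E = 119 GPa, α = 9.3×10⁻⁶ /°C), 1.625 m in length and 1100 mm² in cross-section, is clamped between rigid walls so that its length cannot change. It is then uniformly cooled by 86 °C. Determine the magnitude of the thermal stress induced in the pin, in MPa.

σ ≈ 95.2 MPa (tensile)

The supports are rigid, so the total axial strain is zero. The restrained thermal strain is ε = αΔT = 9.3×10⁻⁶ × 86 = 799.8×10⁻⁶.
The stress required to suppress this strain is σ = Eε = 119×10³ × 799.8×10⁻⁶ = 95.18 MPa, tensile since the pin is trying to contract.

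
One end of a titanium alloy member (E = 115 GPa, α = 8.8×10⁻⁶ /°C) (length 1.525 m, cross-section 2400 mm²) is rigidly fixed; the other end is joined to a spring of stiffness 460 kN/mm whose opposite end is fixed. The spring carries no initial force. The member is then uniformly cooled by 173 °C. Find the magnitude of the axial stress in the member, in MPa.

σ ≈ 126 MPa (tensile)

The unrestrained thermal change is αΔT L = 8.8×10⁻⁶ × 173 × 1525 = 2.322 mm.
With a force P in the spring, the elastic change of the member is PL/(AE) and that of the spring is P/k; compatibility requires their sum to equal δ_free.
P [ L/(AE) + 1/k ] = δ_free → P [ 1525/(2400×115×10³) + 1/(460×10³) ] = 2.322.
P = 2.322 / 7.699×10⁻⁶ = 301500 N.
σ = P/A = 301500/2400 = 125.6 MPa.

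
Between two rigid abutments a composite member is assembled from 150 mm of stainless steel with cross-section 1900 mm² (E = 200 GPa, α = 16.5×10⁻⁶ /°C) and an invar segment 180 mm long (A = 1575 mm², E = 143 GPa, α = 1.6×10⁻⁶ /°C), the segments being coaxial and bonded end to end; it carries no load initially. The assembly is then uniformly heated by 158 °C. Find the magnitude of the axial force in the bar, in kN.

P ≈ 366 kN (compressive)

With the walls removed the bar would change length by δ_free = Σ αᵢΔT Lᵢ = 16.5×10⁻⁶×158×150 + 1.6×10⁻⁶×158×180 = 0.4366 mm.
The walls prevent any net length change, so an axial force P (same in every segment) develops. Compatibility: P · Σ Lᵢ/(AᵢEᵢ) = δ_free.
Σ Lᵢ/(AᵢEᵢ) = 150/(1900×200×10³) + 180/(1575×143×10³) = 1.194×10⁻⁶ mm/N.
Hence P = δ_free / Σ(L/AE) = 0.4366/1.194×10⁻⁶ = 365.6 kN (compressive).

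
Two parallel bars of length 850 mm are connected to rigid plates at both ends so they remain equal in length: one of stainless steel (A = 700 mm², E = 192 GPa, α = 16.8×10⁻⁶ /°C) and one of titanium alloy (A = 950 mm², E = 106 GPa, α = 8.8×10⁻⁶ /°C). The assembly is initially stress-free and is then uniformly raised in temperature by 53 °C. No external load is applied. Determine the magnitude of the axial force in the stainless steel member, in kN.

P ≈ 24.4 kN (compressive in the stainless steel)

The stainless steel has the larger α, so on heating it would change length more than the titanium alloy if both were free. The rigid plates force a common final length, so the stainless steel is put into compression and the titanium alloy into tension, with equal and opposite forces P (no external load).
Equating the net (thermal + elastic) strains gives |α₁ − α₂|·ΔT = P·[1/(A₁E₁) + 1/(A₂E₂)].
|α₁ − α₂|·ΔT = 8×10⁻⁶ × 53 = 0.000424.
1/(A₁E₁) + 1/(A₂E₂) = 1/(700×192×10³) + 1/(950×106×10³) = 1.737×10⁻⁸ N⁻¹.
P = 0.000424 / 1.737×10⁻⁸ = 24410 N = 24.41 kN.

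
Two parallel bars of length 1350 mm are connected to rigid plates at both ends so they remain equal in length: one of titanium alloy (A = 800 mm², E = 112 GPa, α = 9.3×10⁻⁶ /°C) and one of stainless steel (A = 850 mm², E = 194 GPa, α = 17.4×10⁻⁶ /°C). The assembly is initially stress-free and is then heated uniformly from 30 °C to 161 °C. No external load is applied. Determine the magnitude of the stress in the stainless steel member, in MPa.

Both members must finish at the same length. With the larger α, the stainless steel tends to over-expand; the plates restrain it, putting the stainless steel in compression and the titanium alloy in tension. With no external load the two internal forces are equal and opposite, magnitude P.
Equating the net (thermal + elastic) strains gives |α₁ − α₂|·ΔT = P·[1/(A₁E₁) + 1/(A₂E₂)].
|α₁ − α₂|·ΔT = 8.1×10⁻⁶ × 131 = 0.001061.
1/(A₁E₁) + 1/(A₂E₂) = 1/(800×112×10³) + 1/(850×194×10³) = 1.722×10⁻⁸ N⁻¹.
P = 0.001061 / 1.722×10⁻⁸ = 61600 N = 61.6 kN.
σ_{stainless steel} = P/A₂ = 61600/850 = 72.47 MPa, compressive.

σ ≈ 72.5 MPa (compressive)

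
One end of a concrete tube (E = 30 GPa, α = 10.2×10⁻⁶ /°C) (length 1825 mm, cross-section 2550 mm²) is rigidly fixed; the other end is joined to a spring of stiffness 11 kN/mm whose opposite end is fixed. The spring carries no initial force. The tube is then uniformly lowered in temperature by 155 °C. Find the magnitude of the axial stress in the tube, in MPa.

The unrestrained thermal change is αΔT L = 10.2×10⁻⁶ × 155 × 1825 = 2.885 mm.
With a force P in the spring, the elastic change of the tube is PL/(AE) and that of the spring is P/k; compatibility requires their sum to equal δ_free.
So P = δ_free / [L/(AE) + 1/k] = 2.885 / [ 1825/(2550×30×10³) + 1/(11×10³) ].
P = 2.885 / 0.0001148 = 25140 N.
σ = P/A = 25140/2550 = 9.859 MPa.

σ ≈ 9.86 MPa (tensile)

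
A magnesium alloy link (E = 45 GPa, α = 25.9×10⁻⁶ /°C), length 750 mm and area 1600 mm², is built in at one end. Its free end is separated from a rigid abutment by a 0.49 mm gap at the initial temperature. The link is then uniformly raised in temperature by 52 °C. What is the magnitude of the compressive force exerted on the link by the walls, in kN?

P ≈ 49.9 kN

Free thermal elongation = αΔT L = 25.9×10⁻⁶ × 52 × 750 = 1.01 mm.
After closing the 0.49 mm clearance, 1.01 − 0.49 = 0.5201 mm of expansion remains to be suppressed by the wall.
So σ = E(δ_free − g)/L = 45×10³ × 0.5201/750 = 31.21 MPa.
P = σA = 31.21 × 1600 = 49.93 kN.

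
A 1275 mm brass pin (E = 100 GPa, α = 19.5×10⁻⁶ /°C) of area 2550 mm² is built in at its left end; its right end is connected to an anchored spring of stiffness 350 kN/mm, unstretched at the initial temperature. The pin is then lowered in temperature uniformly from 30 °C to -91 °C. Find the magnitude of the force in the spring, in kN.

P ≈ 383 kN

The unrestrained thermal change is αΔT L = 19.5×10⁻⁶ × 121 × 1275 = 3.008 mm.
Let P be the tensile force in the spring. The pin extends elastically by PL/(AE) and the spring stretches by P/k; together these equal δ_free.
P [ L/(AE) + 1/k ] = δ_free → P [ 1275/(2550×100×10³) + 1/(350×10³) ] = 3.008.
P = 3.008 / 7.857×10⁻⁶ = 382900 N.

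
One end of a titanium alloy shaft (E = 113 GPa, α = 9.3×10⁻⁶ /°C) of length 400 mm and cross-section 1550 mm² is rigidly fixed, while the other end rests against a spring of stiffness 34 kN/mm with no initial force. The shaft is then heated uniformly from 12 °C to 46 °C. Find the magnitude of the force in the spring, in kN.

Free thermal expansion: δ_free = αΔT L = 9.3×10⁻⁶ × 34 × 400 = 0.1265 mm.
With a force P in the spring, the elastic change of the shaft is PL/(AE) and that of the spring is P/k; compatibility requires their sum to equal δ_free.
So P = δ_free / [L/(AE) + 1/k] = 0.1265 / [ 400/(1550×113×10³) + 1/(34×10³) ].
P = 0.1265 / 3.17×10⁻⁵ = 3990 N.

P ≈ 3.99 kN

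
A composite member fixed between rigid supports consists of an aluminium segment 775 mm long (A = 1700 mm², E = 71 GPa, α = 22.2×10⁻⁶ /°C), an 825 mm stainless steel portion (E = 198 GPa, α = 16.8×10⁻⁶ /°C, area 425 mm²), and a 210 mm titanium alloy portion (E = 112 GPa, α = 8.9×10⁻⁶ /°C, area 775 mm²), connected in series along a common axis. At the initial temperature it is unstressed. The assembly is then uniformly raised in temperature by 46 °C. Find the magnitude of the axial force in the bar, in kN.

P ≈ 81.3 kN (compressive)

With the walls removed the bar would change length by δ_free = Σ αᵢΔT Lᵢ = 22.2×10⁻⁶×46×775 + 16.8×10⁻⁶×46×825 + 8.9×10⁻⁶×46×210 = 1.515 mm.
The walls prevent any net length change, so an axial force P (same in every segment) develops. Compatibility: P · Σ Lᵢ/(AᵢEᵢ) = δ_free.
The series flexibility is Σ Lᵢ/(AᵢEᵢ) = 775/(1700×71×10³) + 825/(425×198×10³) + 210/(775×112×10³) = 1.864×10⁻⁵ mm/N.
Hence P = δ_free / Σ(L/AE) = 1.515/1.864×10⁻⁵ = 81.26 kN (compressive).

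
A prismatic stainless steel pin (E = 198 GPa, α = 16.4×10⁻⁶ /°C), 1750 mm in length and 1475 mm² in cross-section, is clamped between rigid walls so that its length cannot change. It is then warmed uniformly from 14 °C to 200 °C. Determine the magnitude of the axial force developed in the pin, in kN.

P ≈ 891 kN (compressive)

Full restraint means ε = 0, so the stress is σ = EαΔT = 198×10³ × 16.4×10⁻⁶ × 186 = 604 MPa.
Then P = σA = 604 × 1475 mm² = 890.9 kN, compressive.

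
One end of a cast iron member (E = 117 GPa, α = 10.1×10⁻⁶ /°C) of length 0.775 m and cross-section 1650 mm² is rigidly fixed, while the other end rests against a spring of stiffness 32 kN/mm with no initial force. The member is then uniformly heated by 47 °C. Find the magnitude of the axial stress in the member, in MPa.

σ ≈ 6.32 MPa (compressive)

The unrestrained thermal change is αΔT L = 10.1×10⁻⁶ × 47 × 775 = 0.3679 mm.
Let P be the compressive force at the spring. The member shortens elastically by PL/(AE) and the spring compresses by P/k; together these equal δ_free.
P [ L/(AE) + 1/k ] = δ_free → P [ 775/(1650×117×10³) + 1/(32×10³) ] = 0.3679.
P = 0.3679 / 3.526×10⁻⁵ = 10430 N.
σ = P/A = 10430/1650 = 6.323 MPa.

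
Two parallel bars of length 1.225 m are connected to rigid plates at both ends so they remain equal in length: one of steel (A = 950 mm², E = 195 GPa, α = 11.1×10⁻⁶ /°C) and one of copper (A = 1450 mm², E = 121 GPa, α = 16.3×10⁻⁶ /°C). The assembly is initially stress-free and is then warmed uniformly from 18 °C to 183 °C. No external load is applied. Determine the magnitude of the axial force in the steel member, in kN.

Equilibrium of a rigid end plate with no external load gives equal and opposite internal forces ±P in the two members. Since α_{copper} > α_{steel}, heating drives the copper into compression and the steel into tension.
Equating the net (thermal + elastic) strains gives |α₁ − α₂|·ΔT = P·[1/(A₁E₁) + 1/(A₂E₂)].
|α₁ − α₂|·ΔT = 5.2×10⁻⁶ × 165 = 0.000858.
1/(A₁E₁) + 1/(A₂E₂) = 1/(950×195×10³) + 1/(1450×121×10³) = 1.11×10⁻⁸ N⁻¹.
So P = 0.000858 / 1.11×10⁻⁸ = 77.31 kN.

P ≈ 77.3 kN (tensile in the steel)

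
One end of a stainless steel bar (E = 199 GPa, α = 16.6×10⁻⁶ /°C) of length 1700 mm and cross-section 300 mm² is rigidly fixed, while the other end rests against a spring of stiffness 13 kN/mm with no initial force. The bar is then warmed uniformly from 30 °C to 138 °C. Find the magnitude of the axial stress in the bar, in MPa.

The unrestrained thermal change is αΔT L = 16.6×10⁻⁶ × 108 × 1700 = 3.048 mm.
Let P be the compressive force at the spring. The bar shortens elastically by PL/(AE) and the spring compresses by P/k; together these equal δ_free.
P [ L/(AE) + 1/k ] = δ_free → P [ 1700/(300×199×10³) + 1/(13×10³) ] = 3.048.
P = 3.048 / 0.0001054 = 28920 N.
σ = P/A = 28920/300 = 96.39 MPa.

σ ≈ 96.4 MPa (compressive)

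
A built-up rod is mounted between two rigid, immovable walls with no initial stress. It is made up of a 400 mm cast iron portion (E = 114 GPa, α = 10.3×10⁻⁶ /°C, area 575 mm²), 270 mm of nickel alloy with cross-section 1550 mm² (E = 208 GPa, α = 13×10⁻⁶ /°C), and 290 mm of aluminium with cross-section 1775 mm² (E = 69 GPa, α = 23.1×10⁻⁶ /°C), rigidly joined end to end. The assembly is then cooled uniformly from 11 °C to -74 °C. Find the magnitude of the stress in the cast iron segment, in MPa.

If the supports were absent, the total length change would be Σ αᵢΔT Lᵢ = 10.3×10⁻⁶×85×400 + 13×10⁻⁶×85×270 + 23.1×10⁻⁶×85×290 = 1.218 mm.
The rigid supports impose zero overall length change; the single axial force P common to all segments must satisfy P Σ Lᵢ/(AᵢEᵢ) = δ_free.
Σ Lᵢ/(AᵢEᵢ) = 400/(575×114×10³) + 270/(1550×208×10³) + 290/(1775×69×10³) = 9.308×10⁻⁶ mm/N.
P = 1.218 / 9.308×10⁻⁶ = 130900 N = 130.9 kN, tensile.
σ_{cast iron} = P / A = 130900 / 575 = 227.6 MPa.

σ ≈ 228 MPa (tensile)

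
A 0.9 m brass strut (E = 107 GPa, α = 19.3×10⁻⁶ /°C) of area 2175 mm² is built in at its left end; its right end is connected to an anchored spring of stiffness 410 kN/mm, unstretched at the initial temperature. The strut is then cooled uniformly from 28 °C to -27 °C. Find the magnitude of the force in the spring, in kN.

P ≈ 151 kN

If the spring were absent the strut would shorten by αΔT L = 19.3×10⁻⁶ × 55 × 900 = 0.9553 mm.
Let P be the tensile force in the spring. The strut extends elastically by PL/(AE) and the spring stretches by P/k; together these equal δ_free.
So P = δ_free / [L/(AE) + 1/k] = 0.9553 / [ 900/(2175×107×10³) + 1/(410×10³) ].
P = 0.9553 / 6.306×10⁻⁶ = 151500 N.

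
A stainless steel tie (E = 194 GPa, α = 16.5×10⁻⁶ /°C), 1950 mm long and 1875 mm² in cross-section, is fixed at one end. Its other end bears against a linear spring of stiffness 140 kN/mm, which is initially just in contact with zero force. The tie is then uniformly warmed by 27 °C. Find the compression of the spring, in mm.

δ ≈ 0.496 mm

Free thermal expansion: δ_free = αΔT L = 16.5×10⁻⁶ × 27 × 1950 = 0.8687 mm.
With a force P in the spring, the elastic change of the tie is PL/(AE) and that of the spring is P/k; compatibility requires their sum to equal δ_free.
P [ L/(AE) + 1/k ] = δ_free → P [ 1950/(1875×194×10³) + 1/(140×10³) ] = 0.8687.
P = 0.8687 / 1.25×10⁻⁵ = 69480 N.
Spring compression = P/k = 69480/(140×10³) = 0.4963 mm.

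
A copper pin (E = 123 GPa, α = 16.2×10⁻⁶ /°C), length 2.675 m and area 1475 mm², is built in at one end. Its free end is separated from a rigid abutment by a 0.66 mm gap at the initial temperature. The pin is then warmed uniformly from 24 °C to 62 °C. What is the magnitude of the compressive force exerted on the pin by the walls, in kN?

If the wall were absent the pin would grow by αΔT L = 16.2×10⁻⁶ × 38 × 2675 = 1.647 mm.
After closing the 0.66 mm clearance, 1.647 − 0.66 = 0.9867 mm of expansion remains to be suppressed by the wall.
That suppressed elongation corresponds to σ = E·Δ/L = 123×10³ × 0.9867/2675 = 45.37 MPa.
P = σA = 45.37 × 1475 = 66.92 kN.

P ≈ 66.9 kN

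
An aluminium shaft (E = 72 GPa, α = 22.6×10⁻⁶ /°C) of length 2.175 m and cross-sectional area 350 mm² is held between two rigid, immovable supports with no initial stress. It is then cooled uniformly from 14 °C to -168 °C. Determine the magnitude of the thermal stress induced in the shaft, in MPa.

σ ≈ 296 MPa (tensile)

With length fixed, the mechanical strain must cancel the thermal strain αΔT = 22.6×10⁻⁶ × 182 = 4113.2×10⁻⁶.
The stress required to suppress this strain is σ = Eε = 72×10³ × 4113.2×10⁻⁶ = 296.2 MPa, tensile since the shaft is trying to contract.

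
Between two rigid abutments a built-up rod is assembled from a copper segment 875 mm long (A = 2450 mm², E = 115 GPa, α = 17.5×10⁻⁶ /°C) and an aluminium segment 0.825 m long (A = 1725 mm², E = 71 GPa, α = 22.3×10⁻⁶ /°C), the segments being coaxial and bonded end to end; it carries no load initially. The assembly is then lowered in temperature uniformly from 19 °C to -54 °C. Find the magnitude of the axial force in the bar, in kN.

P ≈ 250 kN (tensile)

With the walls removed the bar would change length by δ_free = Σ αᵢΔT Lᵢ = 17.5×10⁻⁶×73×875 + 22.3×10⁻⁶×73×825 = 2.461 mm.
The walls prevent any net length change, so an axial force P (same in every segment) develops. Compatibility: P · Σ Lᵢ/(AᵢEᵢ) = δ_free.
The series flexibility is Σ Lᵢ/(AᵢEᵢ) = 875/(2450×115×10³) + 825/(1725×71×10³) = 9.842×10⁻⁶ mm/N.
Hence P = δ_free / Σ(L/AE) = 2.461/9.842×10⁻⁶ = 250 kN (tensile).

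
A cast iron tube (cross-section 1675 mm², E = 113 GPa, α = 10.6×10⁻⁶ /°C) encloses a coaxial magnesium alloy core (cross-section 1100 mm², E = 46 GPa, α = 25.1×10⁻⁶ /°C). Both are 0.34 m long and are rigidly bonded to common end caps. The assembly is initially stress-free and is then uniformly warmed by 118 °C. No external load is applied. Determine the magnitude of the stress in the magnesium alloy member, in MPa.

σ ≈ 62.1 MPa (compressive)

The magnesium alloy has the larger α, so on heating it would change length more than the cast iron if both were free. The rigid plates force a common final length, so the magnesium alloy is put into compression and the cast iron into tension, with equal and opposite forces P (no external load).
Setting the final lengths equal and cancelling L: (α₁ − α₂)ΔT = P/(A₁E₁) + P/(A₂E₂).
|α₁ − α₂|·ΔT = 14.5×10⁻⁶ × 118 = 0.001711.
1/(A₁E₁) + 1/(A₂E₂) = 1/(1675×113×10³) + 1/(1100×46×10³) = 2.505×10⁻⁸ N⁻¹.
So P = 0.001711 / 2.505×10⁻⁸ = 68.31 kN.
σ_{magnesium alloy} = P/A₂ = 68310/1100 = 62.1 MPa, compressive.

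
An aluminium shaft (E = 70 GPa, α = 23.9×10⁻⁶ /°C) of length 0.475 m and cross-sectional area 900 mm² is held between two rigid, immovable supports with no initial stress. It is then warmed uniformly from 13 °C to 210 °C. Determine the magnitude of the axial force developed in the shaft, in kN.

P ≈ 297 kN (compressive)

Full restraint means ε = 0, so the stress is σ = EαΔT = 70×10³ × 23.9×10⁻⁶ × 197 = 329.6 MPa.
Axial force P = σA = 329.6 × 900 = 296600 N = 296.6 kN, compressive.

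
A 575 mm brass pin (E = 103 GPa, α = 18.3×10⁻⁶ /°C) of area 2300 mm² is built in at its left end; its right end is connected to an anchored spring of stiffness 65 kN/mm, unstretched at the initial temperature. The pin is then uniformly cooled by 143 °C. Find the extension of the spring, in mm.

δ ≈ 1.3 mm

Free thermal contraction: δ_free = αΔT L = 18.3×10⁻⁶ × 143 × 575 = 1.505 mm.
With a force P in the spring, the elastic change of the pin is PL/(AE) and that of the spring is P/k; compatibility requires their sum to equal δ_free.
P [ L/(AE) + 1/k ] = δ_free → P [ 575/(2300×103×10³) + 1/(65×10³) ] = 1.505.
P = 1.505 / 1.781×10⁻⁵ = 84480 N.
Spring extension = P/k = 84480/(65×10³) = 1.3 mm.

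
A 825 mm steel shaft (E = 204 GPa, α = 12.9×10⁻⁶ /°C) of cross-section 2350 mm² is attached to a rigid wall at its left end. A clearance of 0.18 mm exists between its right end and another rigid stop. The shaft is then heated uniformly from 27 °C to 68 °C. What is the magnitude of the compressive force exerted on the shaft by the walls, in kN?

P ≈ 149 kN

Free thermal elongation = αΔT L = 12.9×10⁻⁶ × 41 × 825 = 0.4363 mm.
This exceeds the 0.18 mm gap, so the wall pushes back. The portion of expansion that must be recovered elastically is δ_free − gap = 0.4363 − 0.18 = 0.2563 mm.
Compatibility: PL/(AE) = 0.2563 mm, so σ = P/A = E × (0.2563/825) = 63.39 MPa.
Force on the wall = σA = 63.39 × 2350 mm² = 149 kN.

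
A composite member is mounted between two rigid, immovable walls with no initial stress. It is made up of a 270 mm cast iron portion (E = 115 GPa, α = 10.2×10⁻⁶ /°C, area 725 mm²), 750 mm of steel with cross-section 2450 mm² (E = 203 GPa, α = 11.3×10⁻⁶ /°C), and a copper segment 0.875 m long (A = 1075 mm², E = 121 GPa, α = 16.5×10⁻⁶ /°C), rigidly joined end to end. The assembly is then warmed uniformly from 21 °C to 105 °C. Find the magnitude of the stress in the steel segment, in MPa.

If the supports were absent, the total length change would be Σ αᵢΔT Lᵢ = 10.2×10⁻⁶×84×270 + 11.3×10⁻⁶×84×750 + 16.5×10⁻⁶×84×875 = 2.156 mm.
The rigid supports impose zero overall length change; the single axial force P common to all segments must satisfy P Σ Lᵢ/(AᵢEᵢ) = δ_free.
The series flexibility is Σ Lᵢ/(AᵢEᵢ) = 270/(725×115×10³) + 750/(2450×203×10³) + 875/(1075×121×10³) = 1.147×10⁻⁵ mm/N.
So P = 2.156 / 1.147×10⁻⁵ = 187.9 kN, compressive.
σ_{steel} = P / A = 187900 / 2450 = 76.7 MPa.

σ ≈ 76.7 MPa (compressive)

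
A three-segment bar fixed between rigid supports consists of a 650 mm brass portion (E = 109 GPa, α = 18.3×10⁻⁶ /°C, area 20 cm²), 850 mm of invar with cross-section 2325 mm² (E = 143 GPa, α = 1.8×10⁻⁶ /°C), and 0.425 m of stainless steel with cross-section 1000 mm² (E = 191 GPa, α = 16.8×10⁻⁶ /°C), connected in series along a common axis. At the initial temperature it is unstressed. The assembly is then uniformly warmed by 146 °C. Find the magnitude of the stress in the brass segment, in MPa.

With the walls removed the bar would change length by δ_free = Σ αᵢΔT Lᵢ = 18.3×10⁻⁶×146×650 + 1.8×10⁻⁶×146×850 + 16.8×10⁻⁶×146×425 = 3.002 mm.
The rigid supports impose zero overall length change; the single axial force P common to all segments must satisfy P Σ Lᵢ/(AᵢEᵢ) = δ_free.
The series flexibility is Σ Lᵢ/(AᵢEᵢ) = 650/(2000×109×10³) + 850/(2325×143×10³) + 425/(1000×191×10³) = 7.763×10⁻⁶ mm/N.
Hence P = δ_free / Σ(L/AE) = 3.002/7.763×10⁻⁶ = 386.8 kN (compressive).
σ_{brass} = P / A = 386800 / 2000 = 193.4 MPa.

σ ≈ 193 MPa (compressive)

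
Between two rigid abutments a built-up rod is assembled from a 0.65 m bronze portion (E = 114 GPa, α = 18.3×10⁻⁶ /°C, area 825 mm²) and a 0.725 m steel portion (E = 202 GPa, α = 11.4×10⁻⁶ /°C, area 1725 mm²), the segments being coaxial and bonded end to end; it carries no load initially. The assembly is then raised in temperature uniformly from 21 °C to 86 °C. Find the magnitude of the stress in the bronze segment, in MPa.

If the supports were absent, the total length change would be Σ αᵢΔT Lᵢ = 18.3×10⁻⁶×65×650 + 11.4×10⁻⁶×65×725 = 1.31 mm.
Since the ends are fixed, an axial force P builds up, equal in every segment, with P · Σ Lᵢ/(AᵢEᵢ) = δ_free.
Σ Lᵢ/(AᵢEᵢ) = 650/(825×114×10³) + 725/(1725×202×10³) = 8.992×10⁻⁶ mm/N.
So P = 1.31 / 8.992×10⁻⁶ = 145.7 kN, compressive.
σ_{bronze} = P / A = 145700 / 825 = 176.6 MPa.

σ ≈ 177 MPa (compressive)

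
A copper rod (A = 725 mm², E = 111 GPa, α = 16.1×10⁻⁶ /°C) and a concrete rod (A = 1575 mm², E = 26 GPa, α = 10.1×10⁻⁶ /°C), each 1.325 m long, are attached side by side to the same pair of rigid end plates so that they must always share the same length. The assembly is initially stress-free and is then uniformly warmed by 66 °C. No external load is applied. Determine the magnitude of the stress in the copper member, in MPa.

σ ≈ 14.8 MPa (compressive)

Equilibrium of a rigid end plate with no external load gives equal and opposite internal forces ±P in the two members. Since α_{copper} > α_{concrete}, heating drives the copper into compression and the concrete into tension.
Equating the net (thermal + elastic) strains gives |α₁ − α₂|·ΔT = P·[1/(A₁E₁) + 1/(A₂E₂)].
|α₁ − α₂|·ΔT = 6×10⁻⁶ × 66 = 0.000396.
1/(A₁E₁) + 1/(A₂E₂) = 1/(725×111×10³) + 1/(1575×26×10³) = 3.685×10⁻⁸ N⁻¹.
So P = 0.000396 / 3.685×10⁻⁸ = 10.75 kN.
σ_{copper} = P/A₁ = 10750/725 = 14.82 MPa, compressive.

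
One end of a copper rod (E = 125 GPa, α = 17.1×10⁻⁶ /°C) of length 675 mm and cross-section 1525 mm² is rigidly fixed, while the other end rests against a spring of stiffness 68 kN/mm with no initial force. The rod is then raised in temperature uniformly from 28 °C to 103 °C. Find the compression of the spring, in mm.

δ ≈ 0.698 mm

If the spring were absent the rod would lengthen by αΔT L = 17.1×10⁻⁶ × 75 × 675 = 0.8657 mm.
With a force P in the spring, the elastic change of the rod is PL/(AE) and that of the spring is P/k; compatibility requires their sum to equal δ_free.
So P = δ_free / [L/(AE) + 1/k] = 0.8657 / [ 675/(1525×125×10³) + 1/(68×10³) ].
P = 0.8657 / 1.825×10⁻⁵ = 47440 N.
Spring compression = P/k = 47440/(68×10³) = 0.6977 mm.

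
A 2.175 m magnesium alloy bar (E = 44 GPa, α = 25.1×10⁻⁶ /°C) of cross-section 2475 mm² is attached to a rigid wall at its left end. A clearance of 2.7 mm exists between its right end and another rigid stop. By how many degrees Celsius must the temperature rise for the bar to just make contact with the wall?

ΔT ≈ 49.5 °C

Contact occurs when the free expansion equals the gap: αΔT L = 2.7 mm.
ΔT = 2.7 / (25.1×10⁻⁶ × 2175) = 49.46 °C.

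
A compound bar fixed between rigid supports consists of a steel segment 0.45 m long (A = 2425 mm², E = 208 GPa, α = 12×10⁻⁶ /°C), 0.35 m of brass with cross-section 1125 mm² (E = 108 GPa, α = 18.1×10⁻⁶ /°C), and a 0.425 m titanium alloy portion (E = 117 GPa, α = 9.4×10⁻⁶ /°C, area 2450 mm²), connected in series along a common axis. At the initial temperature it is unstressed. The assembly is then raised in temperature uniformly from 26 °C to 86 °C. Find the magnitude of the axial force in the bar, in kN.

P ≈ 180 kN (compressive)

Free thermal expansion of the whole bar: Σ αᵢΔT Lᵢ = 12×10⁻⁶×60×450 + 18.1×10⁻⁶×60×350 + 9.4×10⁻⁶×60×425 = 0.9438 mm.
The rigid supports impose zero overall length change; the single axial force P common to all segments must satisfy P Σ Lᵢ/(AᵢEᵢ) = δ_free.
The series flexibility is Σ Lᵢ/(AᵢEᵢ) = 450/(2425×208×10³) + 350/(1125×108×10³) + 425/(2450×117×10³) = 5.255×10⁻⁶ mm/N.
P = 0.9438 / 5.255×10⁻⁶ = 179600 N = 179.6 kN, compressive.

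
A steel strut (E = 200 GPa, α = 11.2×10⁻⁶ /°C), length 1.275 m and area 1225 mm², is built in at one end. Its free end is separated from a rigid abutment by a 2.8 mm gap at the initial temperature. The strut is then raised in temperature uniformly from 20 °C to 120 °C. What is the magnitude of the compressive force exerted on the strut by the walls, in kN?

If the wall were absent the strut would grow by αΔT L = 11.2×10⁻⁶ × 100 × 1275 = 1.428 mm.
Since δ_free = 1.43 mm is less than the 2.8 mm gap, the strut never touches the wall. No axial force develops.

P ≈ 0 kN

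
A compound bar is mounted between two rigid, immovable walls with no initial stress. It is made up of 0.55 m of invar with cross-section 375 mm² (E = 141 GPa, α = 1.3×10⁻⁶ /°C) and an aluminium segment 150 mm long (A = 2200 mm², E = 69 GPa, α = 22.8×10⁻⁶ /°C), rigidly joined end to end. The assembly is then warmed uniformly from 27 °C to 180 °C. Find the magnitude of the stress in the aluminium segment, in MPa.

Free thermal expansion of the whole bar: Σ αᵢΔT Lᵢ = 1.3×10⁻⁶×153×550 + 22.8×10⁻⁶×153×150 = 0.6327 mm.
The rigid supports impose zero overall length change; the single axial force P common to all segments must satisfy P Σ Lᵢ/(AᵢEᵢ) = δ_free.
The series flexibility is Σ Lᵢ/(AᵢEᵢ) = 550/(375×141×10³) + 150/(2200×69×10³) = 1.139×10⁻⁵ mm/N.
P = 0.6327 / 1.139×10⁻⁵ = 55540 N = 55.54 kN, compressive.
σ_{aluminium} = P / A = 55540 / 2200 = 25.25 MPa.

σ ≈ 25.2 MPa (compressive)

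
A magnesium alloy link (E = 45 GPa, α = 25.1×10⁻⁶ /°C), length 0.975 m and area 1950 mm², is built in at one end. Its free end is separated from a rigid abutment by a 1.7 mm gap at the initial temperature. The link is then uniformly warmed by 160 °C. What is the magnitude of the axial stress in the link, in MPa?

σ ≈ 102 MPa (compressive)

If the wall were absent the link would grow by αΔT L = 25.1×10⁻⁶ × 160 × 975 = 3.916 mm.
After closing the 1.7 mm clearance, 3.916 − 1.7 = 2.216 mm of expansion remains to be suppressed by the wall.
Compatibility: PL/(AE) = 2.216 mm, so σ = P/A = E × (2.216/975) = 102.3 MPa.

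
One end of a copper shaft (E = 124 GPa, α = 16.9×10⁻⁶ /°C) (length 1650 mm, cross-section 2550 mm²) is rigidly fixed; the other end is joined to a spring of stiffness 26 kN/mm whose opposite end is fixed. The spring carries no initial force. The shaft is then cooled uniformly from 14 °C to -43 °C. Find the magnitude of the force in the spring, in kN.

Free thermal contraction: δ_free = αΔT L = 16.9×10⁻⁶ × 57 × 1650 = 1.589 mm.
With a force P in the spring, the elastic change of the shaft is PL/(AE) and that of the spring is P/k; compatibility requires their sum to equal δ_free.
P [ L/(AE) + 1/k ] = δ_free → P [ 1650/(2550×124×10³) + 1/(26×10³) ] = 1.589.
P = 1.589 / 4.368×10⁻⁵ = 36390 N.

P ≈ 36.4 kN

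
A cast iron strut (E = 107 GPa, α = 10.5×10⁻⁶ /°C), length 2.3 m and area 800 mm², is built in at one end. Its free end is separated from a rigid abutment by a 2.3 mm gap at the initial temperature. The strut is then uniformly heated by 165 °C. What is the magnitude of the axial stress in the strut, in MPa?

If the wall were absent the strut would grow by αΔT L = 10.5×10⁻⁶ × 165 × 2300 = 3.985 mm.
After closing the 2.3 mm clearance, 3.985 − 2.3 = 1.685 mm of expansion remains to be suppressed by the wall.
So σ = E(δ_free − g)/L = 107×10³ × 1.685/2300 = 78.38 MPa.

σ ≈ 78.4 MPa (compressive)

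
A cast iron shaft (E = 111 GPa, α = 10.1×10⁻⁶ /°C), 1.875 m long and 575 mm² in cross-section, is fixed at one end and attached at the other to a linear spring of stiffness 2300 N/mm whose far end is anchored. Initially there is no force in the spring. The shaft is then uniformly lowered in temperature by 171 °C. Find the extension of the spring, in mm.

δ ≈ 3.03 mm

If the spring were absent the shaft would shorten by αΔT L = 10.1×10⁻⁶ × 171 × 1875 = 3.238 mm.
Let P be the tensile force in the spring. The shaft extends elastically by PL/(AE) and the spring stretches by P/k; together these equal δ_free.
So P = δ_free / [L/(AE) + 1/k] = 3.238 / [ 1875/(575×111×10³) + 1/(2300) ].
P = 3.238 / 0.0004642 = 6977 N.
Spring extension = P/k = 6977/(2300) = 3.033 mm.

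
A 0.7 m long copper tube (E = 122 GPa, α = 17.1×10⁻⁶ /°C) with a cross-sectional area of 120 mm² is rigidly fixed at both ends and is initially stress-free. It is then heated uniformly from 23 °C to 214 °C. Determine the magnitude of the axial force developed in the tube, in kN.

The ends cannot move, so σ = EαΔT = 122×10³ × 17.1×10⁻⁶ × 191 = 398.5 MPa.
P = AEαΔT = 120 × 122×10³ × 17.1×10⁻⁶ × 191 = 47.82 kN (compressive).

P ≈ 47.8 kN (compressive)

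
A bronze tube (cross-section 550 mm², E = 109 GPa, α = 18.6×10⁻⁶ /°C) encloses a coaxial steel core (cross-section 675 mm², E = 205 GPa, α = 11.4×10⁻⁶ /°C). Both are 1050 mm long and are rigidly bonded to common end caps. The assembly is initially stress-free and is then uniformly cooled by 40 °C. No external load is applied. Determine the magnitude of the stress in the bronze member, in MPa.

The bronze has the larger α, so on cooling it would change length more than the steel if both were free. The rigid plates force a common final length, so the bronze is put into tension and the steel into compression, with equal and opposite forces P (no external load).
Equating the net (thermal + elastic) strains gives |α₁ − α₂|·ΔT = P·[1/(A₁E₁) + 1/(A₂E₂)].
|α₁ − α₂|·ΔT = 7.2×10⁻⁶ × 40 = 0.000288.
1/(A₁E₁) + 1/(A₂E₂) = 1/(550×109×10³) + 1/(675×205×10³) = 2.391×10⁻⁸ N⁻¹.
P = 0.000288 / 2.391×10⁻⁸ = 12050 N = 12.05 kN.
σ_{bronze} = P/A₁ = 12050/550 = 21.9 MPa, tensile.

σ ≈ 21.9 MPa (tensile)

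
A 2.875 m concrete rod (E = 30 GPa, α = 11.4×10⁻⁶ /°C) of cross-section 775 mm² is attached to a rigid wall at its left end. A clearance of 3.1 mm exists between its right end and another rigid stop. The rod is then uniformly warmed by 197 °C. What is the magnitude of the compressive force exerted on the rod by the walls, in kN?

P ≈ 27.1 kN

Unrestrained expansion: δ_free = αΔT L = 11.4×10⁻⁶ × 197 × 2875 = 6.457 mm.
This exceeds the 3.1 mm gap, so the wall pushes back. The portion of expansion that must be recovered elastically is δ_free − gap = 6.457 − 3.1 = 3.357 mm.
Compatibility: PL/(AE) = 3.357 mm, so σ = P/A = E × (3.357/2875) = 35.03 MPa.
Force on the wall = σA = 35.03 × 775 mm² = 27.15 kN.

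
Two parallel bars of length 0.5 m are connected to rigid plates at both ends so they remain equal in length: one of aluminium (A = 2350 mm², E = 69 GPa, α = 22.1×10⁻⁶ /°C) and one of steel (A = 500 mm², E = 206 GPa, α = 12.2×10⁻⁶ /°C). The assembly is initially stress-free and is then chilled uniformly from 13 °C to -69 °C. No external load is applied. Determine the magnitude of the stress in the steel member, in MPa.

The aluminium has the larger α, so on cooling it would change length more than the steel if both were free. The rigid plates force a common final length, so the aluminium is put into tension and the steel into compression, with equal and opposite forces P (no external load).
Compatibility of the two members (thermal + elastic change equal): (α₁ − α₂)ΔT = P·[1/(A₁E₁) + 1/(A₂E₂)].
|α₁ − α₂|·ΔT = 9.9×10⁻⁶ × 82 = 0.0008118.
1/(A₁E₁) + 1/(A₂E₂) = 1/(2350×69×10³) + 1/(500×206×10³) = 1.588×10⁻⁸ N⁻¹.
P = 0.0008118 / 1.588×10⁻⁸ = 51130 N = 51.13 kN.
σ_{steel} = P/A₂ = 51130/500 = 102.3 MPa, compressive.

σ ≈ 102 MPa (compressive)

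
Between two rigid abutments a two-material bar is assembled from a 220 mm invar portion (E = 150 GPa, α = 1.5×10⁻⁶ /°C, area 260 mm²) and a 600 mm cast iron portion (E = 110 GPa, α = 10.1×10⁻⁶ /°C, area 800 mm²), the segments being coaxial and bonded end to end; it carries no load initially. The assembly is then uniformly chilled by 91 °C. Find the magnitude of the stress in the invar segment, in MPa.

With the walls removed the bar would change length by δ_free = Σ αᵢΔT Lᵢ = 1.5×10⁻⁶×91×220 + 10.1×10⁻⁶×91×600 = 0.5815 mm.
The rigid supports impose zero overall length change; the single axial force P common to all segments must satisfy P Σ Lᵢ/(AᵢEᵢ) = δ_free.
The series flexibility is Σ Lᵢ/(AᵢEᵢ) = 220/(260×150×10³) + 600/(800×110×10³) = 1.246×10⁻⁵ mm/N.
P = 0.5815 / 1.246×10⁻⁵ = 46670 N = 46.67 kN, tensile.
σ_{invar} = P / A = 46670 / 260 = 179.5 MPa.

σ ≈ 180 MPa (tensile)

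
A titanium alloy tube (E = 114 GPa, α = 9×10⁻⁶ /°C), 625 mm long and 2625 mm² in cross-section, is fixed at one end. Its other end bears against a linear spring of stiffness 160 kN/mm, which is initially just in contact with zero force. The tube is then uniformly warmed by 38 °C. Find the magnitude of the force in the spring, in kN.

The unrestrained thermal change is αΔT L = 9×10⁻⁶ × 38 × 625 = 0.2138 mm.
Let P be the compressive force at the spring. The tube shortens elastically by PL/(AE) and the spring compresses by P/k; together these equal δ_free.
So P = δ_free / [L/(AE) + 1/k] = 0.2138 / [ 625/(2625×114×10³) + 1/(160×10³) ].
P = 0.2138 / 8.339×10⁻⁶ = 25630 N.

P ≈ 25.6 kN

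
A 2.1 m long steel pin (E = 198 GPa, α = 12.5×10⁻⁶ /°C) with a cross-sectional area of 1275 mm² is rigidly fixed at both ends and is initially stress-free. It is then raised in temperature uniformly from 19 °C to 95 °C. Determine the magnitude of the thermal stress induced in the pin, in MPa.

Because both ends are immovable the net strain is zero, and the suppressed thermal strain is αΔT = 12.5×10⁻⁶ × 76 = 950×10⁻⁶.
σ = EαΔT = 198×10³ × 12.5×10⁻⁶ × 76 = 188.1 MPa (compressive; the pin is trying to expand).

σ ≈ 188 MPa (compressive)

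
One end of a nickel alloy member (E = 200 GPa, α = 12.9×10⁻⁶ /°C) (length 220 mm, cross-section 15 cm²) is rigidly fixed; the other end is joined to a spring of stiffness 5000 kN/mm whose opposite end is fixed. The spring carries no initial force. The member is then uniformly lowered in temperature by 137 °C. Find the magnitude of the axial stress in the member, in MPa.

σ ≈ 278 MPa (tensile)

If the spring were absent the member would shorten by αΔT L = 12.9×10⁻⁶ × 137 × 220 = 0.3888 mm.
With a force P in the spring, the elastic change of the member is PL/(AE) and that of the spring is P/k; compatibility requires their sum to equal δ_free.
So P = δ_free / [L/(AE) + 1/k] = 0.3888 / [ 220/(1500×200×10³) + 1/(5000×10³) ].
P = 0.3888 / 9.333×10⁻⁷ = 416600 N.
σ = P/A = 416600/1500 = 277.7 MPa.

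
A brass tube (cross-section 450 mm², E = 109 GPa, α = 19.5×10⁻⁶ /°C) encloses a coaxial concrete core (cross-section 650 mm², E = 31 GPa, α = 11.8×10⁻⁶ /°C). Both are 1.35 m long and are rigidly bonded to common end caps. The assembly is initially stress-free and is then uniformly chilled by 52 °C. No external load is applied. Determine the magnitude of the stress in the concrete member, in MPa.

The brass has the larger α, so on cooling it would change length more than the concrete if both were free. The rigid plates force a common final length, so the brass is put into tension and the concrete into compression, with equal and opposite forces P (no external load).
Setting the final lengths equal and cancelling L: (α₁ − α₂)ΔT = P/(A₁E₁) + P/(A₂E₂).
|α₁ − α₂|·ΔT = 7.7×10⁻⁶ × 52 = 0.0004004.
1/(A₁E₁) + 1/(A₂E₂) = 1/(450×109×10³) + 1/(650×31×10³) = 7.002×10⁻⁸ N⁻¹.
So P = 0.0004004 / 7.002×10⁻⁸ = 5.719 kN.
σ_{concrete} = P/A₂ = 5719/650 = 8.798 MPa, compressive.

σ ≈ 8.8 MPa (compressive)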